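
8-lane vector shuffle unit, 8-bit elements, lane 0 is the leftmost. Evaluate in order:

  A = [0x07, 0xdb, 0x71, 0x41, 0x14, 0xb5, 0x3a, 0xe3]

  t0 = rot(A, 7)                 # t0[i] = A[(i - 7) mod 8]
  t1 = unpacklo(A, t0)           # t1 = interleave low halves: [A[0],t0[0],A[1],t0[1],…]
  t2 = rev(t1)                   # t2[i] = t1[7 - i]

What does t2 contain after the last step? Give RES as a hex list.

RES = [0x14, 0x41, 0x41, 0x71, 0x71, 0xdb, 0xdb, 0x07]

  t0: db 71 41 14 b5 3a e3 07
  t1: 07 db db 71 71 41 41 14
  t2: 14 41 41 71 71 db db 07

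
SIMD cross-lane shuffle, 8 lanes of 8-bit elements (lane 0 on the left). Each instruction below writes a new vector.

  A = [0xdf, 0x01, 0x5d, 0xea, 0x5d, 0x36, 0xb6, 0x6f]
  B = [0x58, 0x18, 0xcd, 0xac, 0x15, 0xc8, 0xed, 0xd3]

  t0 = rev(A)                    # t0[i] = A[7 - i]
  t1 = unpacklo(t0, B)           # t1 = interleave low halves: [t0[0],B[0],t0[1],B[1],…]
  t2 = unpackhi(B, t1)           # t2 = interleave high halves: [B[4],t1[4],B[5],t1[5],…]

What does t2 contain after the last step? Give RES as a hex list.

RES = [ 0x15  0x36  0xc8  0xcd  0xed  0x5d  0xd3  0xac ]

→ t0 |6f|b6|36|5d|ea|5d|01|df|
→ t1 |6f|58|b6|18|36|cd|5d|ac|
→ t2 |15|36|c8|cd|ed|5d|d3|ac|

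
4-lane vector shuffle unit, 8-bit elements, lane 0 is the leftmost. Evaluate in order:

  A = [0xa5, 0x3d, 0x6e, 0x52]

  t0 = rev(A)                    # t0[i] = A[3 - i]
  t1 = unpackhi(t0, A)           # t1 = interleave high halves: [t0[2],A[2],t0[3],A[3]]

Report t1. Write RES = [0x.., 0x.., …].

  t0: 52 6e 3d a5
  t1: 3d 6e a5 52

RES = [0x3d, 0x6e, 0xa5, 0x52]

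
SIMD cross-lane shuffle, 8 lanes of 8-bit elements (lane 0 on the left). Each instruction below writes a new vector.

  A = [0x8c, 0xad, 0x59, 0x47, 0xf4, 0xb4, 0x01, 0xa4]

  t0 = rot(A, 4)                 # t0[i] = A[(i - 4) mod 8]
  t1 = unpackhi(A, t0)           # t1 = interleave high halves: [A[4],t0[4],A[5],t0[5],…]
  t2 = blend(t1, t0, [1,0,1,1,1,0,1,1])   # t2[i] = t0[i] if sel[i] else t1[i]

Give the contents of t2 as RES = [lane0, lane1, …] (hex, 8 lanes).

RES = [0xf4, 0x8c, 0x01, 0xa4, 0x8c, 0x59, 0x59, 0x47]

t0 = [0xf4, 0xb4, 0x01, 0xa4, 0x8c, 0xad, 0x59, 0x47]
t1 = [0xf4, 0x8c, 0xb4, 0xad, 0x01, 0x59, 0xa4, 0x47]
t2 = [0xf4, 0x8c, 0x01, 0xa4, 0x8c, 0x59, 0x59, 0x47]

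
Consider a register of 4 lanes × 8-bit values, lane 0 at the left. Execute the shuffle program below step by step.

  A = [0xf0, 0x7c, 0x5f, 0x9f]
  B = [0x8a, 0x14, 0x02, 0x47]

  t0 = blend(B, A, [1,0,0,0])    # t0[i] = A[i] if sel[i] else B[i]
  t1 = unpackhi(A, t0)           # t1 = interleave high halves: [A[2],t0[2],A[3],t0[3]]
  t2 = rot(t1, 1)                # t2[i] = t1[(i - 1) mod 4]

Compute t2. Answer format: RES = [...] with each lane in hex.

RES = [ 0x47  0x5f  0x02  0x9f ]

  t0: f0 14 02 47
  t1: 5f 02 9f 47
  t2: 47 5f 02 9f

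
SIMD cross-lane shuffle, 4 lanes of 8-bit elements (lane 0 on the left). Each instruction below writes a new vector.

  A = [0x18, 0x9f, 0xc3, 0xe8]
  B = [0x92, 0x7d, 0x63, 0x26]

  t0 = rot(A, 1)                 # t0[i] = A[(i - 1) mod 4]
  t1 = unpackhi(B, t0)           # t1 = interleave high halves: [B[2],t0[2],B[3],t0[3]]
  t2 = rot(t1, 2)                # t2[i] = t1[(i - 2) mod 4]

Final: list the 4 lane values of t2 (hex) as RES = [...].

RES = [0x26, 0xc3, 0x63, 0x9f]

  t0: e8 18 9f c3
  t1: 63 9f 26 c3
  t2: 26 c3 63 9f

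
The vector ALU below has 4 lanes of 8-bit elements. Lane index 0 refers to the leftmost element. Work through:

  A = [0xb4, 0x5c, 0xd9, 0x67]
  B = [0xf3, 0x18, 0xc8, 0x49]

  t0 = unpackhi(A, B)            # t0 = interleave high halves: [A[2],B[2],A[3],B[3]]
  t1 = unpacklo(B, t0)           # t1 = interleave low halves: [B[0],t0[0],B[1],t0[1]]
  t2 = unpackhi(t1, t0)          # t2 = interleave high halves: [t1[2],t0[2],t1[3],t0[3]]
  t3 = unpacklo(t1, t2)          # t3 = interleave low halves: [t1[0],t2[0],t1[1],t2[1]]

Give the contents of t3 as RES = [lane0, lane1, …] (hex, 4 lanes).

RES = [ 0xf3  0x18  0xd9  0x67 ]

→ t0 |d9|c8|67|49|
→ t1 |f3|d9|18|c8|
→ t2 |18|67|c8|49|
→ t3 |f3|18|d9|67|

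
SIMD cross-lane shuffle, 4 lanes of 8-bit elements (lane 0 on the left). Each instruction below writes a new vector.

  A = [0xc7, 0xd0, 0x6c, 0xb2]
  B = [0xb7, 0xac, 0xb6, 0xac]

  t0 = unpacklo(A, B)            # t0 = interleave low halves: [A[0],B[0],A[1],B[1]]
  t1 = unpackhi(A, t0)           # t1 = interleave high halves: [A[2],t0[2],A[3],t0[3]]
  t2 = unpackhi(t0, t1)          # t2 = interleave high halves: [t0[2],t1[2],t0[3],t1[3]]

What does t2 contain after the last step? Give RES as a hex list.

RES = [0xd0, 0xb2, 0xac, 0xac]

  t0: c7 b7 d0 ac
  t1: 6c d0 b2 ac
  t2: d0 b2 ac ac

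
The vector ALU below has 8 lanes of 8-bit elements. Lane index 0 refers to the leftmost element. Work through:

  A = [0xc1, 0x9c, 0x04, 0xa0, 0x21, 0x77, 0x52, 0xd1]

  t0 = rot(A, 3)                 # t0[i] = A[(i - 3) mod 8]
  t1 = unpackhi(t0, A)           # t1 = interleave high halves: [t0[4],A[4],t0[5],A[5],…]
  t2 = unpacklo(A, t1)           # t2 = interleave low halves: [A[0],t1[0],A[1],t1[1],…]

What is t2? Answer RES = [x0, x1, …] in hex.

→ t0 |77|52|d1|c1|9c|04|a0|21|
→ t1 |9c|21|04|77|a0|52|21|d1|
→ t2 |c1|9c|9c|21|04|04|a0|77|

RES = [0xc1, 0x9c, 0x9c, 0x21, 0x04, 0x04, 0xa0, 0x77]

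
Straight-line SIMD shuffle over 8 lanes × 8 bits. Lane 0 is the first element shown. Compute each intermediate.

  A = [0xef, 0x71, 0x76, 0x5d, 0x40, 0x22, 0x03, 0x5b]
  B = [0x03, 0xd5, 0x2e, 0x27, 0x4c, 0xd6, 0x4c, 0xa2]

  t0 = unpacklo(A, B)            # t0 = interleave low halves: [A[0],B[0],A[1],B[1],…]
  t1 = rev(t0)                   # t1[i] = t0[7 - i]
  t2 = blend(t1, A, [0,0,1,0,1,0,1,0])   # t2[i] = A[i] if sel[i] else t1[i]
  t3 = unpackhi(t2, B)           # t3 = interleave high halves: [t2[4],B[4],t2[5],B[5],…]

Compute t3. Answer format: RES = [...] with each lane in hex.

→ t0 |ef|03|71|d5|76|2e|5d|27|
→ t1 |27|5d|2e|76|d5|71|03|ef|
→ t2 |27|5d|76|76|40|71|03|ef|
→ t3 |40|4c|71|d6|03|4c|ef|a2|

RES = [0x40, 0x4c, 0x71, 0xd6, 0x03, 0x4c, 0xef, 0xa2]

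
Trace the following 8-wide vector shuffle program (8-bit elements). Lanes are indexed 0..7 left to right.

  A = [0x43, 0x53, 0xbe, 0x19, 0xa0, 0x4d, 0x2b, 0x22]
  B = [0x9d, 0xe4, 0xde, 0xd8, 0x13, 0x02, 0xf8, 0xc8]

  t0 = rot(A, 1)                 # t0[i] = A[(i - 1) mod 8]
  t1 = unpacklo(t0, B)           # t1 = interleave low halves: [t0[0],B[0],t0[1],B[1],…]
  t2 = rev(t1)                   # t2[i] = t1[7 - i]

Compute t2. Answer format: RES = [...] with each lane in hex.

t0 = [0x22, 0x43, 0x53, 0xbe, 0x19, 0xa0, 0x4d, 0x2b]
t1 = [0x22, 0x9d, 0x43, 0xe4, 0x53, 0xde, 0xbe, 0xd8]
t2 = [0xd8, 0xbe, 0xde, 0x53, 0xe4, 0x43, 0x9d, 0x22]

RES = [0xd8, 0xbe, 0xde, 0x53, 0xe4, 0x43, 0x9d, 0x22]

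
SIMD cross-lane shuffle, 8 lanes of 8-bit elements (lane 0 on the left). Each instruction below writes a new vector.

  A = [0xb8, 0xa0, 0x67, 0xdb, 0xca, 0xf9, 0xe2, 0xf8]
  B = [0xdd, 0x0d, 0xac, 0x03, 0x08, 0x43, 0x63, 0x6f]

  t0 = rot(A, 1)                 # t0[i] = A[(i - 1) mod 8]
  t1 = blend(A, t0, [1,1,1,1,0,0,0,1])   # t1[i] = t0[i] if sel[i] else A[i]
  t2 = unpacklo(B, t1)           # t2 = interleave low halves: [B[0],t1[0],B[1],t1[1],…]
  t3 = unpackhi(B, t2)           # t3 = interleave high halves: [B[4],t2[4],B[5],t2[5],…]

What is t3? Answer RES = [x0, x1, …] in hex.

t0 = [0xf8, 0xb8, 0xa0, 0x67, 0xdb, 0xca, 0xf9, 0xe2]
t1 = [0xf8, 0xb8, 0xa0, 0x67, 0xca, 0xf9, 0xe2, 0xe2]
t2 = [0xdd, 0xf8, 0x0d, 0xb8, 0xac, 0xa0, 0x03, 0x67]
t3 = [0x08, 0xac, 0x43, 0xa0, 0x63, 0x03, 0x6f, 0x67]

RES = [0x08, 0xac, 0x43, 0xa0, 0x63, 0x03, 0x6f, 0x67]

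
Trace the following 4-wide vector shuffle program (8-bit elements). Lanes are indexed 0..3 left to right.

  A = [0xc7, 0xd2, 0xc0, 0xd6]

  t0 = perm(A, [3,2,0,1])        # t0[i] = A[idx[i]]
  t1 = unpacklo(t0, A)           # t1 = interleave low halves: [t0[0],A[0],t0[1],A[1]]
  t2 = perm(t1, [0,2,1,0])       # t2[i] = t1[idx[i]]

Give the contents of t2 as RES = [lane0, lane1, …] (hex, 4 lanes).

  t0: d6 c0 c7 d2
  t1: d6 c7 c0 d2
  t2: d6 c0 c7 d6

RES = [0xd6, 0xc0, 0xc7, 0xd6]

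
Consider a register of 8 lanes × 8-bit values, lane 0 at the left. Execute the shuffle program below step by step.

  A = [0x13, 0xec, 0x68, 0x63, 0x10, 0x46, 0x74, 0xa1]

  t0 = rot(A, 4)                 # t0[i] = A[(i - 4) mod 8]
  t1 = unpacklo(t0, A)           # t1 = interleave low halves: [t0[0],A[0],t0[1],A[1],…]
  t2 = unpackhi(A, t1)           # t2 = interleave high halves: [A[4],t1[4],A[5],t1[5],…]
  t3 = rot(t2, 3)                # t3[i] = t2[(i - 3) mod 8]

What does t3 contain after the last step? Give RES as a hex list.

→ t0 |10|46|74|a1|13|ec|68|63|
→ t1 |10|13|46|ec|74|68|a1|63|
→ t2 |10|74|46|68|74|a1|a1|63|
→ t3 |a1|a1|63|10|74|46|68|74|

RES = [0xa1, 0xa1, 0x63, 0x10, 0x74, 0x46, 0x68, 0x74]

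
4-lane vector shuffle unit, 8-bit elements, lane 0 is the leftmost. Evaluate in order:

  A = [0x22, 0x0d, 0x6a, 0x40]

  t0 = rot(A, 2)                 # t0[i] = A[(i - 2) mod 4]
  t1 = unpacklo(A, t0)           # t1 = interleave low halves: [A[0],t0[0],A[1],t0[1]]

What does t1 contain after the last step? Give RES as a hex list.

RES = [ 0x22  0x6a  0x0d  0x40 ]

t0 = [0x6a, 0x40, 0x22, 0x0d]
t1 = [0x22, 0x6a, 0x0d, 0x40]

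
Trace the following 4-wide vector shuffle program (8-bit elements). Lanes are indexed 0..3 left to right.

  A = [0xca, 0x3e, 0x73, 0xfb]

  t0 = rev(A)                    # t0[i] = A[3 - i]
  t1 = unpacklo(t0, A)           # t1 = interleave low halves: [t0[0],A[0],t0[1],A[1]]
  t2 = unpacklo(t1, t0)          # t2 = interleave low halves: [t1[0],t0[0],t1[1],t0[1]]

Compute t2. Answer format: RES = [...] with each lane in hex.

RES = [0xfb, 0xfb, 0xca, 0x73]

t0 = [0xfb, 0x73, 0x3e, 0xca]
t1 = [0xfb, 0xca, 0x73, 0x3e]
t2 = [0xfb, 0xfb, 0xca, 0x73]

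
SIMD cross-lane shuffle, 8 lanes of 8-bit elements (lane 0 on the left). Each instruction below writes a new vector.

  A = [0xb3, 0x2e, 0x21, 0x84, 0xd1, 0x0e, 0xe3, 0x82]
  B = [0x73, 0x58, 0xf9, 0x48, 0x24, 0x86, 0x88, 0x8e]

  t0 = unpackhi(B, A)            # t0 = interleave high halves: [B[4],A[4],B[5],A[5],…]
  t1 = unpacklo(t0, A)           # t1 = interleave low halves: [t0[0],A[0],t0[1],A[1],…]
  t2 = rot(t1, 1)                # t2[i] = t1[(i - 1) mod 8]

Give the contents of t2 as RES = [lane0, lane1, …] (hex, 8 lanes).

  t0: 24 d1 86 0e 88 e3 8e 82
  t1: 24 b3 d1 2e 86 21 0e 84
  t2: 84 24 b3 d1 2e 86 21 0e

RES = [ 0x84  0x24  0xb3  0xd1  0x2e  0x86  0x21  0x0e ]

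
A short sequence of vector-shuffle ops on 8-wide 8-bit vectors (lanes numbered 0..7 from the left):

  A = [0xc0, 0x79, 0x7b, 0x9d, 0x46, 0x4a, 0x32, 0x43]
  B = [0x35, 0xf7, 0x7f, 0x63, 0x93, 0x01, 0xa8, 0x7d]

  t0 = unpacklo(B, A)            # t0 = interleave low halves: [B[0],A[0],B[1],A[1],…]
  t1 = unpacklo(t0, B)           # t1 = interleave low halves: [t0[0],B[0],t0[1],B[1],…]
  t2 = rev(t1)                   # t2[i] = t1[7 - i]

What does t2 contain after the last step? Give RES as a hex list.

RES = [0x63, 0x79, 0x7f, 0xf7, 0xf7, 0xc0, 0x35, 0x35]

t0 = [0x35, 0xc0, 0xf7, 0x79, 0x7f, 0x7b, 0x63, 0x9d]
t1 = [0x35, 0x35, 0xc0, 0xf7, 0xf7, 0x7f, 0x79, 0x63]
t2 = [0x63, 0x79, 0x7f, 0xf7, 0xf7, 0xc0, 0x35, 0x35]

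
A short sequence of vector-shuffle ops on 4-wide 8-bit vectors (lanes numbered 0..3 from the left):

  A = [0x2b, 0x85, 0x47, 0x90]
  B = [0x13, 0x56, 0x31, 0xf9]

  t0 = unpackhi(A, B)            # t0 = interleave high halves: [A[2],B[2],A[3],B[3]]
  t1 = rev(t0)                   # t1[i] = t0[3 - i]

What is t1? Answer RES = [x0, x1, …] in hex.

t0 = [0x47, 0x31, 0x90, 0xf9]
t1 = [0xf9, 0x90, 0x31, 0x47]

RES = [ 0xf9  0x90  0x31  0x47 ]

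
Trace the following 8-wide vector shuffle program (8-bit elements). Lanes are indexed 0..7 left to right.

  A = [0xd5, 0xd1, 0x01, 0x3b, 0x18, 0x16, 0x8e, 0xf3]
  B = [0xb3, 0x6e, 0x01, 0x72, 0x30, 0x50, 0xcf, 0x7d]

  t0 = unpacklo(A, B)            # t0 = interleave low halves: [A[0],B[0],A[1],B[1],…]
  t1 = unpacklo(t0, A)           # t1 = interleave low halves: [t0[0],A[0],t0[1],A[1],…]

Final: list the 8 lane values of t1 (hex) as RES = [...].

→ t0 |d5|b3|d1|6e|01|01|3b|72|
→ t1 |d5|d5|b3|d1|d1|01|6e|3b|

RES = [ 0xd5  0xd5  0xb3  0xd1  0xd1  0x01  0x6e  0x3b ]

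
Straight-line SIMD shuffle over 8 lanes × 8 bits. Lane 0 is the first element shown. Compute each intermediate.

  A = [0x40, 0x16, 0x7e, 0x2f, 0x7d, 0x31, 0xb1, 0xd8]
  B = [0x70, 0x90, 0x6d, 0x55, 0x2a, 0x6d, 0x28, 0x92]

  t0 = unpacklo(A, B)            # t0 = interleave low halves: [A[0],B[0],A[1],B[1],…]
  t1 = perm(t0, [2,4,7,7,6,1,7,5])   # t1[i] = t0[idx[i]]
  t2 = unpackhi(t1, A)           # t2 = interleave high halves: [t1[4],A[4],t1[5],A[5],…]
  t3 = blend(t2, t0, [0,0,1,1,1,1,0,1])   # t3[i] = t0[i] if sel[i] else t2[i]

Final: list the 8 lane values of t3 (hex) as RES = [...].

t0 = [0x40, 0x70, 0x16, 0x90, 0x7e, 0x6d, 0x2f, 0x55]
t1 = [0x16, 0x7e, 0x55, 0x55, 0x2f, 0x70, 0x55, 0x6d]
t2 = [0x2f, 0x7d, 0x70, 0x31, 0x55, 0xb1, 0x6d, 0xd8]
t3 = [0x2f, 0x7d, 0x16, 0x90, 0x7e, 0x6d, 0x6d, 0x55]

RES = [ 0x2f  0x7d  0x16  0x90  0x7e  0x6d  0x6d  0x55 ]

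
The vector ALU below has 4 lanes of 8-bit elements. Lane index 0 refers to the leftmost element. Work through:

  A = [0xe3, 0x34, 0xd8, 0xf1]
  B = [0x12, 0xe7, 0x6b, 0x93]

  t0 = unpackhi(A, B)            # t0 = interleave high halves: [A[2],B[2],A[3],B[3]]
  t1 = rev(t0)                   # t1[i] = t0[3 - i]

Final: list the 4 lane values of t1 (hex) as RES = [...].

  t0: d8 6b f1 93
  t1: 93 f1 6b d8

RES = [ 0x93  0xf1  0x6b  0xd8 ]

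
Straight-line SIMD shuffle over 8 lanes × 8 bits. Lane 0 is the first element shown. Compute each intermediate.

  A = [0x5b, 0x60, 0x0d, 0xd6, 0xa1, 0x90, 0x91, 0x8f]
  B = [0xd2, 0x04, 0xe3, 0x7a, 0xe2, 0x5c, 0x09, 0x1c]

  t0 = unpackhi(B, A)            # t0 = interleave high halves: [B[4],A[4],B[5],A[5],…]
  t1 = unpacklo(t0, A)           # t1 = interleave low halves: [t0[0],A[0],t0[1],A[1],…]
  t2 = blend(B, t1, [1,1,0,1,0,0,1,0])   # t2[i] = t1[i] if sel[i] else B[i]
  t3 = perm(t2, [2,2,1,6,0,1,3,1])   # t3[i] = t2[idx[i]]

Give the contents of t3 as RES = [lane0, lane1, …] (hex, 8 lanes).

  t0: e2 a1 5c 90 09 91 1c 8f
  t1: e2 5b a1 60 5c 0d 90 d6
  t2: e2 5b e3 60 e2 5c 90 1c
  t3: e3 e3 5b 90 e2 5b 60 5b

RES = [0xe3, 0xe3, 0x5b, 0x90, 0xe2, 0x5b, 0x60, 0x5b]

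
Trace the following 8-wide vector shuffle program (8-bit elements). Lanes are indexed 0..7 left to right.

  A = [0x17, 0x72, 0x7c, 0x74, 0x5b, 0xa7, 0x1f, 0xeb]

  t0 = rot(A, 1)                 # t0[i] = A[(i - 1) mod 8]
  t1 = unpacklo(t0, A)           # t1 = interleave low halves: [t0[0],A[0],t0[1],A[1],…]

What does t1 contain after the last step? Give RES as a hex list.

RES = [0xeb, 0x17, 0x17, 0x72, 0x72, 0x7c, 0x7c, 0x74]

t0 = [0xeb, 0x17, 0x72, 0x7c, 0x74, 0x5b, 0xa7, 0x1f]
t1 = [0xeb, 0x17, 0x17, 0x72, 0x72, 0x7c, 0x7c, 0x74]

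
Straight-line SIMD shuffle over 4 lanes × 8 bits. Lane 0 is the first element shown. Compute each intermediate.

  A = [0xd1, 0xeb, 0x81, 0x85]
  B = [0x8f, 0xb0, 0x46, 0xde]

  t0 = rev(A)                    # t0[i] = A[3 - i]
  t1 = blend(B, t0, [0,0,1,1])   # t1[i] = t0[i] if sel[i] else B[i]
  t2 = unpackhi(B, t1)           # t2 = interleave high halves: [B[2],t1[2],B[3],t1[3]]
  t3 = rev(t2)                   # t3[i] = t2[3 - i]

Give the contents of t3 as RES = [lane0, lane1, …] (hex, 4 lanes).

t0 = [0x85, 0x81, 0xeb, 0xd1]
t1 = [0x8f, 0xb0, 0xeb, 0xd1]
t2 = [0x46, 0xeb, 0xde, 0xd1]
t3 = [0xd1, 0xde, 0xeb, 0x46]

RES = [ 0xd1  0xde  0xeb  0x46 ]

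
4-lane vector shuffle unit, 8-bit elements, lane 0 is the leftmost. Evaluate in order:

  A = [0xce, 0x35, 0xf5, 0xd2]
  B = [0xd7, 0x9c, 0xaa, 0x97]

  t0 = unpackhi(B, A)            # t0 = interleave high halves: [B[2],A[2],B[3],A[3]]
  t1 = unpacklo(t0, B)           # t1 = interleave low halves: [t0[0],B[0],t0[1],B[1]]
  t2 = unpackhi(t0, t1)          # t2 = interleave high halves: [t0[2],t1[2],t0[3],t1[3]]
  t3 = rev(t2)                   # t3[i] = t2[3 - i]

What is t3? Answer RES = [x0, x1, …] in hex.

  t0: aa f5 97 d2
  t1: aa d7 f5 9c
  t2: 97 f5 d2 9c
  t3: 9c d2 f5 97

RES = [0x9c, 0xd2, 0xf5, 0x97]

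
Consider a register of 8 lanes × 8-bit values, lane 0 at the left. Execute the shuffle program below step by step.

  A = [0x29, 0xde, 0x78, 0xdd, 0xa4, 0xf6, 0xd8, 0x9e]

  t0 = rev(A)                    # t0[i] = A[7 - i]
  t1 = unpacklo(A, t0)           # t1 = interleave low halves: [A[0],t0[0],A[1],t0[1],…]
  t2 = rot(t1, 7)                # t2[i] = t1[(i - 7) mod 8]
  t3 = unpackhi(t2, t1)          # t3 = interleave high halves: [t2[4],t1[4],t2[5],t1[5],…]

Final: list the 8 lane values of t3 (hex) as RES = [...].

→ t0 |9e|d8|f6|a4|dd|78|de|29|
→ t1 |29|9e|de|d8|78|f6|dd|a4|
→ t2 |9e|de|d8|78|f6|dd|a4|29|
→ t3 |f6|78|dd|f6|a4|dd|29|a4|

RES = [0xf6, 0x78, 0xdd, 0xf6, 0xa4, 0xdd, 0x29, 0xa4]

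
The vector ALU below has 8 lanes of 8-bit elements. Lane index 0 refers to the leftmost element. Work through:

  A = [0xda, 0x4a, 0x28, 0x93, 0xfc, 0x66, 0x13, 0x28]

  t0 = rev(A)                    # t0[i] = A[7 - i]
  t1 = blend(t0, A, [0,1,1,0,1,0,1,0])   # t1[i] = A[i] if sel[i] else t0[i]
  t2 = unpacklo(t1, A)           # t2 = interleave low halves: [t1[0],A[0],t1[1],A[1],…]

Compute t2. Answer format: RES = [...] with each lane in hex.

RES = [0x28, 0xda, 0x4a, 0x4a, 0x28, 0x28, 0xfc, 0x93]

  t0: 28 13 66 fc 93 28 4a da
  t1: 28 4a 28 fc fc 28 13 da
  t2: 28 da 4a 4a 28 28 fc 93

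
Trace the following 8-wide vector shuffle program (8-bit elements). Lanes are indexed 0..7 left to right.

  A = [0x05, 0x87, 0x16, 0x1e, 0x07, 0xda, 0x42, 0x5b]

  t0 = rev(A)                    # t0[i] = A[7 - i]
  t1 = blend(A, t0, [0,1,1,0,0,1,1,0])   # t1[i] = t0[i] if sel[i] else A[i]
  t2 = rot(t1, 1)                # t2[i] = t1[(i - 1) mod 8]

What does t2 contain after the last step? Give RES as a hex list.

t0 = [0x5b, 0x42, 0xda, 0x07, 0x1e, 0x16, 0x87, 0x05]
t1 = [0x05, 0x42, 0xda, 0x1e, 0x07, 0x16, 0x87, 0x5b]
t2 = [0x5b, 0x05, 0x42, 0xda, 0x1e, 0x07, 0x16, 0x87]

RES = [ 0x5b  0x05  0x42  0xda  0x1e  0x07  0x16  0x87 ]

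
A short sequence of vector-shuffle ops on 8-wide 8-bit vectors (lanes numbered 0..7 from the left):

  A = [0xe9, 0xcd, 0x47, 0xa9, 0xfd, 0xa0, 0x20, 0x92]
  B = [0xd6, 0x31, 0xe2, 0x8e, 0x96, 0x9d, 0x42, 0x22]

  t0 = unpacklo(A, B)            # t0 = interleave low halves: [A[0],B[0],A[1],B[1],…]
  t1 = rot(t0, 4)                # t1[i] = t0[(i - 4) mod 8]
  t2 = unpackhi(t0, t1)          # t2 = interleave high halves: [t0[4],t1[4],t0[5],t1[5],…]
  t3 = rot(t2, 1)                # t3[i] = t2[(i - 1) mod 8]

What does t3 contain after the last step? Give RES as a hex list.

t0 = [0xe9, 0xd6, 0xcd, 0x31, 0x47, 0xe2, 0xa9, 0x8e]
t1 = [0x47, 0xe2, 0xa9, 0x8e, 0xe9, 0xd6, 0xcd, 0x31]
t2 = [0x47, 0xe9, 0xe2, 0xd6, 0xa9, 0xcd, 0x8e, 0x31]
t3 = [0x31, 0x47, 0xe9, 0xe2, 0xd6, 0xa9, 0xcd, 0x8e]

RES = [ 0x31  0x47  0xe9  0xe2  0xd6  0xa9  0xcd  0x8e ]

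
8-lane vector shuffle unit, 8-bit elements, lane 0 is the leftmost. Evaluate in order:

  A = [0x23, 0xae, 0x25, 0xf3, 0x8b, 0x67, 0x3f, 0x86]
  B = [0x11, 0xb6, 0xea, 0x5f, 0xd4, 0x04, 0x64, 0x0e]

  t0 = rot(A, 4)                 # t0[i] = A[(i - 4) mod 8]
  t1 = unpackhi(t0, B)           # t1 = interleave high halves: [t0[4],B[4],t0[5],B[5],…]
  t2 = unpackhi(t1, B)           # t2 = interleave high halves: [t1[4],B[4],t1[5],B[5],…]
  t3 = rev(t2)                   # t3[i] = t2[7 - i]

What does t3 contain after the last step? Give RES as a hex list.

  t0: 8b 67 3f 86 23 ae 25 f3
  t1: 23 d4 ae 04 25 64 f3 0e
  t2: 25 d4 64 04 f3 64 0e 0e
  t3: 0e 0e 64 f3 04 64 d4 25

RES = [0x0e, 0x0e, 0x64, 0xf3, 0x04, 0x64, 0xd4, 0x25]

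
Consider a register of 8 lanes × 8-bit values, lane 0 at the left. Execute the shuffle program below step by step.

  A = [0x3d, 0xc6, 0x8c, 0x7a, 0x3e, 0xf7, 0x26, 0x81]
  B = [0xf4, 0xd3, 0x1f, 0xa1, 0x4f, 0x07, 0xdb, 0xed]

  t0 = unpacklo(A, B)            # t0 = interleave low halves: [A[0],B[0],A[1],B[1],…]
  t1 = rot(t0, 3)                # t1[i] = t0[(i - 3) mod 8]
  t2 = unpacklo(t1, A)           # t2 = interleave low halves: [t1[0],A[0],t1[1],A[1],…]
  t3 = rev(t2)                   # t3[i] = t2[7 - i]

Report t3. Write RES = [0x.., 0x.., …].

t0 = [0x3d, 0xf4, 0xc6, 0xd3, 0x8c, 0x1f, 0x7a, 0xa1]
t1 = [0x1f, 0x7a, 0xa1, 0x3d, 0xf4, 0xc6, 0xd3, 0x8c]
t2 = [0x1f, 0x3d, 0x7a, 0xc6, 0xa1, 0x8c, 0x3d, 0x7a]
t3 = [0x7a, 0x3d, 0x8c, 0xa1, 0xc6, 0x7a, 0x3d, 0x1f]

RES = [0x7a, 0x3d, 0x8c, 0xa1, 0xc6, 0x7a, 0x3d, 0x1f]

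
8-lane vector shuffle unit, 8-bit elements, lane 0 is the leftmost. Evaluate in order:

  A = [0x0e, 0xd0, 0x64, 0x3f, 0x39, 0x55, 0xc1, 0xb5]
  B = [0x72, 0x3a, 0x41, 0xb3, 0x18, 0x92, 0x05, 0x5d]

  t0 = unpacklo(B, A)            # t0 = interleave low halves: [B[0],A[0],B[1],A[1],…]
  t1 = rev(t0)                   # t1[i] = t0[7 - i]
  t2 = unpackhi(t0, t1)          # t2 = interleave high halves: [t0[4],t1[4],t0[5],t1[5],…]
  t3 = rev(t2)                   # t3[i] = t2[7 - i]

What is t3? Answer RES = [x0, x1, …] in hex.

RES = [0x72, 0x3f, 0x0e, 0xb3, 0x3a, 0x64, 0xd0, 0x41]

→ t0 |72|0e|3a|d0|41|64|b3|3f|
→ t1 |3f|b3|64|41|d0|3a|0e|72|
→ t2 |41|d0|64|3a|b3|0e|3f|72|
→ t3 |72|3f|0e|b3|3a|64|d0|41|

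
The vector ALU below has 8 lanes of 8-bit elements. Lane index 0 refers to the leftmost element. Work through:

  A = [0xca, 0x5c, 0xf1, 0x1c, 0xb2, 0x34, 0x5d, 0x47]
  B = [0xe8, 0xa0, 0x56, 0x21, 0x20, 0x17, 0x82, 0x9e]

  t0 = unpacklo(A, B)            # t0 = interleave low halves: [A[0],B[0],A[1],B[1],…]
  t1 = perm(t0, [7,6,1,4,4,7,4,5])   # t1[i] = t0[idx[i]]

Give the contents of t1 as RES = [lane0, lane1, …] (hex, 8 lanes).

RES = [ 0x21  0x1c  0xe8  0xf1  0xf1  0x21  0xf1  0x56 ]

  t0: ca e8 5c a0 f1 56 1c 21
  t1: 21 1c e8 f1 f1 21 f1 56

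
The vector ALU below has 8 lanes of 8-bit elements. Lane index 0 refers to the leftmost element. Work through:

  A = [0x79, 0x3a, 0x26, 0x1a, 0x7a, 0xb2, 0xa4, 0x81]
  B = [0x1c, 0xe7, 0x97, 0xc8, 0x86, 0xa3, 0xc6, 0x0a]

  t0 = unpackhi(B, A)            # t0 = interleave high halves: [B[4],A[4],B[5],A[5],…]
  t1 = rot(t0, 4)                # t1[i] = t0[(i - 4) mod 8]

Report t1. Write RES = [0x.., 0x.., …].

t0 = [0x86, 0x7a, 0xa3, 0xb2, 0xc6, 0xa4, 0x0a, 0x81]
t1 = [0xc6, 0xa4, 0x0a, 0x81, 0x86, 0x7a, 0xa3, 0xb2]

RES = [0xc6, 0xa4, 0x0a, 0x81, 0x86, 0x7a, 0xa3, 0xb2]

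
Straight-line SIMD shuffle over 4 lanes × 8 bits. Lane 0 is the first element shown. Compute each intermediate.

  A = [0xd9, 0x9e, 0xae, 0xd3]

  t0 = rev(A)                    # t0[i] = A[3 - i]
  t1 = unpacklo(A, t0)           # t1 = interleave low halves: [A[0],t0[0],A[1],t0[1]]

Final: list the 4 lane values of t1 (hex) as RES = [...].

t0 = [0xd3, 0xae, 0x9e, 0xd9]
t1 = [0xd9, 0xd3, 0x9e, 0xae]

RES = [ 0xd9  0xd3  0x9e  0xae ]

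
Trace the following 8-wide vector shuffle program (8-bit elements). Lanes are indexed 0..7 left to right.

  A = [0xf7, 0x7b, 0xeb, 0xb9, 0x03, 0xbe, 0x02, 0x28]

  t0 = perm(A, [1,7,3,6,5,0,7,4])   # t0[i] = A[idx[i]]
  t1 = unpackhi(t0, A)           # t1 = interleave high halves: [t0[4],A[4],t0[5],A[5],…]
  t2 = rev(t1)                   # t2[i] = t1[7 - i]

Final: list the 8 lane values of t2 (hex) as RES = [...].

RES = [0x28, 0x03, 0x02, 0x28, 0xbe, 0xf7, 0x03, 0xbe]

t0 = [0x7b, 0x28, 0xb9, 0x02, 0xbe, 0xf7, 0x28, 0x03]
t1 = [0xbe, 0x03, 0xf7, 0xbe, 0x28, 0x02, 0x03, 0x28]
t2 = [0x28, 0x03, 0x02, 0x28, 0xbe, 0xf7, 0x03, 0xbe]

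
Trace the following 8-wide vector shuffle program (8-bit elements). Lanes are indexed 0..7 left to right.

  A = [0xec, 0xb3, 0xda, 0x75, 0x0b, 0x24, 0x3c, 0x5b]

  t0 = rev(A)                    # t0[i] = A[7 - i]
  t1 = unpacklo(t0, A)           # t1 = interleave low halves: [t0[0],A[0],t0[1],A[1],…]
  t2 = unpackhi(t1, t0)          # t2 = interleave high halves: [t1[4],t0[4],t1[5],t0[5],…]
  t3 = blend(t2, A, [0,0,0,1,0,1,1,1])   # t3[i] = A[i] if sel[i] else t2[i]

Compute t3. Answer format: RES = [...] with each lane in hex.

t0 = [0x5b, 0x3c, 0x24, 0x0b, 0x75, 0xda, 0xb3, 0xec]
t1 = [0x5b, 0xec, 0x3c, 0xb3, 0x24, 0xda, 0x0b, 0x75]
t2 = [0x24, 0x75, 0xda, 0xda, 0x0b, 0xb3, 0x75, 0xec]
t3 = [0x24, 0x75, 0xda, 0x75, 0x0b, 0x24, 0x3c, 0x5b]

RES = [ 0x24  0x75  0xda  0x75  0x0b  0x24  0x3c  0x5b ]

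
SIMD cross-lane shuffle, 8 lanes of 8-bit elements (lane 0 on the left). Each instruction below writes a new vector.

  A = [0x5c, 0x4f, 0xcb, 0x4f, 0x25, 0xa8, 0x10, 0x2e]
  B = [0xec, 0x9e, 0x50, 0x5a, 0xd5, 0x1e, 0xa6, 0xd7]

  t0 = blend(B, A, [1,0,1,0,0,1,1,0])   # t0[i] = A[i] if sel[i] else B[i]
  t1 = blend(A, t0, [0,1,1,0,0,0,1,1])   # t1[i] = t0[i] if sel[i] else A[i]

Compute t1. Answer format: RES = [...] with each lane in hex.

RES = [ 0x5c  0x9e  0xcb  0x4f  0x25  0xa8  0x10  0xd7 ]

t0 = [0x5c, 0x9e, 0xcb, 0x5a, 0xd5, 0xa8, 0x10, 0xd7]
t1 = [0x5c, 0x9e, 0xcb, 0x4f, 0x25, 0xa8, 0x10, 0xd7]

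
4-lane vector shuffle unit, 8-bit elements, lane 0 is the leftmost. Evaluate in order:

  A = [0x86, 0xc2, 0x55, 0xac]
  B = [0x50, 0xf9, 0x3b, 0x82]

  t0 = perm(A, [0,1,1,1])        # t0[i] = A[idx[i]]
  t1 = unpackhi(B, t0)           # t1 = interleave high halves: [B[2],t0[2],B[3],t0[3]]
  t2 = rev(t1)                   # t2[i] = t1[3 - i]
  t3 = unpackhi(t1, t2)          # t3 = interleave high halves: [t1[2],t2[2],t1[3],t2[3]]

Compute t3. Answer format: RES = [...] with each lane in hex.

RES = [ 0x82  0xc2  0xc2  0x3b ]

  t0: 86 c2 c2 c2
  t1: 3b c2 82 c2
  t2: c2 82 c2 3b
  t3: 82 c2 c2 3b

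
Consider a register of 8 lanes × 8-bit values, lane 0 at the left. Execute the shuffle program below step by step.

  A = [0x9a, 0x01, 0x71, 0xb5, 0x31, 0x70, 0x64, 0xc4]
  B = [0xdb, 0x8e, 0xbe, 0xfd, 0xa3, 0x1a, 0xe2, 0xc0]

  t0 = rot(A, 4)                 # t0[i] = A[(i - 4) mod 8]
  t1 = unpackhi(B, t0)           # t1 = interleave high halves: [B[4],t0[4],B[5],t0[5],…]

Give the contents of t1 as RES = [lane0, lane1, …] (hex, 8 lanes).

RES = [0xa3, 0x9a, 0x1a, 0x01, 0xe2, 0x71, 0xc0, 0xb5]

  t0: 31 70 64 c4 9a 01 71 b5
  t1: a3 9a 1a 01 e2 71 c0 b5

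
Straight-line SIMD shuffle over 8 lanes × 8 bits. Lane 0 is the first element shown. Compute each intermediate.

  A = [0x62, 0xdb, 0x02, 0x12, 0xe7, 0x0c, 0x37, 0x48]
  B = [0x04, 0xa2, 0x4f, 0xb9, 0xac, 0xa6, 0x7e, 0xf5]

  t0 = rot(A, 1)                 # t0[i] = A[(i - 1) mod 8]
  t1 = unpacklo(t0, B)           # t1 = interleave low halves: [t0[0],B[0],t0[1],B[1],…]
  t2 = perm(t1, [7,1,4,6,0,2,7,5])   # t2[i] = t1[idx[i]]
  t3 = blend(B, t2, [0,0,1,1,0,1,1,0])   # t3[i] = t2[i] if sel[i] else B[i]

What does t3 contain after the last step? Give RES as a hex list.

RES = [ 0x04  0xa2  0xdb  0x02  0xac  0x62  0xb9  0xf5 ]

  t0: 48 62 db 02 12 e7 0c 37
  t1: 48 04 62 a2 db 4f 02 b9
  t2: b9 04 db 02 48 62 b9 4f
  t3: 04 a2 db 02 ac 62 b9 f5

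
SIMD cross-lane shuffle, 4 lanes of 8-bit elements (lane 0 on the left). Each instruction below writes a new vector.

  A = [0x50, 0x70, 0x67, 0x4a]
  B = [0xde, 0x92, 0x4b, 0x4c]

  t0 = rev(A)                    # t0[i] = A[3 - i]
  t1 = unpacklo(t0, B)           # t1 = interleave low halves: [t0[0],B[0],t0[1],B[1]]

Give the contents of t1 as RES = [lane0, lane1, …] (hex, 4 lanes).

t0 = [0x4a, 0x67, 0x70, 0x50]
t1 = [0x4a, 0xde, 0x67, 0x92]

RES = [0x4a, 0xde, 0x67, 0x92]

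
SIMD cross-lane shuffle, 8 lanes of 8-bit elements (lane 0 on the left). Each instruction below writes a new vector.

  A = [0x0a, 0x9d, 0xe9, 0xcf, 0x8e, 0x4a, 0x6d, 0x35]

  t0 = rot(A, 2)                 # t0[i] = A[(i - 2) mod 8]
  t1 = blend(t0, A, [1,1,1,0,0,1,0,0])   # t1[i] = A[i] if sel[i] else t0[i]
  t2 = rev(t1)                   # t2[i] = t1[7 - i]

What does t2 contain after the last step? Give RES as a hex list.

RES = [ 0x4a  0x8e  0x4a  0xe9  0x9d  0xe9  0x9d  0x0a ]

t0 = [0x6d, 0x35, 0x0a, 0x9d, 0xe9, 0xcf, 0x8e, 0x4a]
t1 = [0x0a, 0x9d, 0xe9, 0x9d, 0xe9, 0x4a, 0x8e, 0x4a]
t2 = [0x4a, 0x8e, 0x4a, 0xe9, 0x9d, 0xe9, 0x9d, 0x0a]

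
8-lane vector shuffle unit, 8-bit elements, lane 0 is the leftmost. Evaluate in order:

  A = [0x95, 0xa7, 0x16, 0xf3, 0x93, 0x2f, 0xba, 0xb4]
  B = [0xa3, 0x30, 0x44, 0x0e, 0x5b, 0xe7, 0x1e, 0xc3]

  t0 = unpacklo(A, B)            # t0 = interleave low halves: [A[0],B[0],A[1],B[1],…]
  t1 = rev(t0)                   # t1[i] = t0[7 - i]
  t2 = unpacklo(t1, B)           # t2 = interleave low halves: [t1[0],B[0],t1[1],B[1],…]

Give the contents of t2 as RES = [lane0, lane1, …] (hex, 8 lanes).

RES = [ 0x0e  0xa3  0xf3  0x30  0x44  0x44  0x16  0x0e ]

→ t0 |95|a3|a7|30|16|44|f3|0e|
→ t1 |0e|f3|44|16|30|a7|a3|95|
→ t2 |0e|a3|f3|30|44|44|16|0e|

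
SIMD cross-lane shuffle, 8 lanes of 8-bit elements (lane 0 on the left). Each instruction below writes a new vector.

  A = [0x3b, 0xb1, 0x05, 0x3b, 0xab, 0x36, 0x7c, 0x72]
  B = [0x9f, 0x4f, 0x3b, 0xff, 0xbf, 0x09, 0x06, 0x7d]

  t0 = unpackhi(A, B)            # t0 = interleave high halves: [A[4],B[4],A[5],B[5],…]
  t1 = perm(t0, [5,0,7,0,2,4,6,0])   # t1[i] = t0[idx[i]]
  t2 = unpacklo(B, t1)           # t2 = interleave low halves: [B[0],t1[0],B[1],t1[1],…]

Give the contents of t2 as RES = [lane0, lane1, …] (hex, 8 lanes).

RES = [ 0x9f  0x06  0x4f  0xab  0x3b  0x7d  0xff  0xab ]

→ t0 |ab|bf|36|09|7c|06|72|7d|
→ t1 |06|ab|7d|ab|36|7c|72|ab|
→ t2 |9f|06|4f|ab|3b|7d|ff|ab|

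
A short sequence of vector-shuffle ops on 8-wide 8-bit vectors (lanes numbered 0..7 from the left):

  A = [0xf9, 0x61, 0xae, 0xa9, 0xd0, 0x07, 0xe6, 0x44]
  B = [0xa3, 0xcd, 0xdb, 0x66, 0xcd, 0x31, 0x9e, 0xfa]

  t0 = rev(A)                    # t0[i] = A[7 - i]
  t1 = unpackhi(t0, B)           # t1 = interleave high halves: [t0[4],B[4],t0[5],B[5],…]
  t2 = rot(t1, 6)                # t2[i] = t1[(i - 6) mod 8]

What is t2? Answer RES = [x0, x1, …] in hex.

  t0: 44 e6 07 d0 a9 ae 61 f9
  t1: a9 cd ae 31 61 9e f9 fa
  t2: ae 31 61 9e f9 fa a9 cd

RES = [0xae, 0x31, 0x61, 0x9e, 0xf9, 0xfa, 0xa9, 0xcd]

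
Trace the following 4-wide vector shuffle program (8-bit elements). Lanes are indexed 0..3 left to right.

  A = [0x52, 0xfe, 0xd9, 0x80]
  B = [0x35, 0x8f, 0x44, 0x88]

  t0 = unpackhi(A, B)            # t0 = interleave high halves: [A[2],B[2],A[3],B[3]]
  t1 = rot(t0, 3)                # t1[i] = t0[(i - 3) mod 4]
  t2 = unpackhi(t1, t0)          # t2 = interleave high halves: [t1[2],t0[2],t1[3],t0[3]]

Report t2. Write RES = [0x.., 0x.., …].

RES = [ 0x88  0x80  0xd9  0x88 ]

t0 = [0xd9, 0x44, 0x80, 0x88]
t1 = [0x44, 0x80, 0x88, 0xd9]
t2 = [0x88, 0x80, 0xd9, 0x88]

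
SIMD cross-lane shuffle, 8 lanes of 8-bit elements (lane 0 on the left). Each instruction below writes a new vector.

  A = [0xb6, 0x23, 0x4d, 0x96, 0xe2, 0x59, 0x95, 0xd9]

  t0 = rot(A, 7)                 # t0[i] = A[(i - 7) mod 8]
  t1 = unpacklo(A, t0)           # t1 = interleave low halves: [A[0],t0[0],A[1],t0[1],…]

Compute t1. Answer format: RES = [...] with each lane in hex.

RES = [0xb6, 0x23, 0x23, 0x4d, 0x4d, 0x96, 0x96, 0xe2]

  t0: 23 4d 96 e2 59 95 d9 b6
  t1: b6 23 23 4d 4d 96 96 e2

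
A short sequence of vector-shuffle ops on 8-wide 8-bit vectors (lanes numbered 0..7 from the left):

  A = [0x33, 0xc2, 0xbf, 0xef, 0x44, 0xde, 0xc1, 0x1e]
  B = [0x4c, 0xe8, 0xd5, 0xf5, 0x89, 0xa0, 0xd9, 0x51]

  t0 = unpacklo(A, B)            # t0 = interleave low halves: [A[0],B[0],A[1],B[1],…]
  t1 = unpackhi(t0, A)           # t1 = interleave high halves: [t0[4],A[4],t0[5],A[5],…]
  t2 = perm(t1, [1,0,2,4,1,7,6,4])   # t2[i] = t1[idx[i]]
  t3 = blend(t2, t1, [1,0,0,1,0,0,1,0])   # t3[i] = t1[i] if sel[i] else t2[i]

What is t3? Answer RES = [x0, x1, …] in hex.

  t0: 33 4c c2 e8 bf d5 ef f5
  t1: bf 44 d5 de ef c1 f5 1e
  t2: 44 bf d5 ef 44 1e f5 ef
  t3: bf bf d5 de 44 1e f5 ef

RES = [0xbf, 0xbf, 0xd5, 0xde, 0x44, 0x1e, 0xf5, 0xef]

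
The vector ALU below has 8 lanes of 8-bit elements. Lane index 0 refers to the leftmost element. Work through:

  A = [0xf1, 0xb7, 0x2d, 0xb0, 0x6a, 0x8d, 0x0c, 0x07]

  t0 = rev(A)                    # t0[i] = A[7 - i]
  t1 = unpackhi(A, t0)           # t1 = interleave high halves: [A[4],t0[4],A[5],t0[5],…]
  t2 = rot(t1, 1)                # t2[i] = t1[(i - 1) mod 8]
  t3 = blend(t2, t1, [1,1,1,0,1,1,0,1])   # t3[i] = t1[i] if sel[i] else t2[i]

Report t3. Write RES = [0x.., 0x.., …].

  t0: 07 0c 8d 6a b0 2d b7 f1
  t1: 6a b0 8d 2d 0c b7 07 f1
  t2: f1 6a b0 8d 2d 0c b7 07
  t3: 6a b0 8d 8d 0c b7 b7 f1

RES = [0x6a, 0xb0, 0x8d, 0x8d, 0x0c, 0xb7, 0xb7, 0xf1]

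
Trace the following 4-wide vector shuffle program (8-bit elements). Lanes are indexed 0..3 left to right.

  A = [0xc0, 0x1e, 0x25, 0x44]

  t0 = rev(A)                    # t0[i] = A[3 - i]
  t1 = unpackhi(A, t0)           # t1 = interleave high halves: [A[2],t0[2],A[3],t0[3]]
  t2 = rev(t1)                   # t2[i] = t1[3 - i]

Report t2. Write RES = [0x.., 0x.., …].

RES = [ 0xc0  0x44  0x1e  0x25 ]

t0 = [0x44, 0x25, 0x1e, 0xc0]
t1 = [0x25, 0x1e, 0x44, 0xc0]
t2 = [0xc0, 0x44, 0x1e, 0x25]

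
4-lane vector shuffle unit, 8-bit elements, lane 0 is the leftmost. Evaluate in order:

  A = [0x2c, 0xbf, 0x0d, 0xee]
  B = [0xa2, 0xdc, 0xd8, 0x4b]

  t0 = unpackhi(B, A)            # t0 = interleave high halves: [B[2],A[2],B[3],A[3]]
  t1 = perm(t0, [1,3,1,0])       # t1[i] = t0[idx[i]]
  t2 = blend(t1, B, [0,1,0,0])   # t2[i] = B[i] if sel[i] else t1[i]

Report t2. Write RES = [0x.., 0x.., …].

t0 = [0xd8, 0x0d, 0x4b, 0xee]
t1 = [0x0d, 0xee, 0x0d, 0xd8]
t2 = [0x0d, 0xdc, 0x0d, 0xd8]

RES = [0x0d, 0xdc, 0x0d, 0xd8]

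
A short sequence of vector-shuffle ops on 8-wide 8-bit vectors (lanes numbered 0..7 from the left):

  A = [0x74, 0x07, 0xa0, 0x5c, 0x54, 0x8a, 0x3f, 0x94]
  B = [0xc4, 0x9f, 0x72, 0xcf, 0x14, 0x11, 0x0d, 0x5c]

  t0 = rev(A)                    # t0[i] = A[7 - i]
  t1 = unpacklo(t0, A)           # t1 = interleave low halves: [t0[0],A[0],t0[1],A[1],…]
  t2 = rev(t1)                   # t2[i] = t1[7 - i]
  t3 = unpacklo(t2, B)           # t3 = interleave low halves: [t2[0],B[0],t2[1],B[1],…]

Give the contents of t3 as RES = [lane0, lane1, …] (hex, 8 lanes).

  t0: 94 3f 8a 54 5c a0 07 74
  t1: 94 74 3f 07 8a a0 54 5c
  t2: 5c 54 a0 8a 07 3f 74 94
  t3: 5c c4 54 9f a0 72 8a cf

RES = [0x5c, 0xc4, 0x54, 0x9f, 0xa0, 0x72, 0x8a, 0xcf]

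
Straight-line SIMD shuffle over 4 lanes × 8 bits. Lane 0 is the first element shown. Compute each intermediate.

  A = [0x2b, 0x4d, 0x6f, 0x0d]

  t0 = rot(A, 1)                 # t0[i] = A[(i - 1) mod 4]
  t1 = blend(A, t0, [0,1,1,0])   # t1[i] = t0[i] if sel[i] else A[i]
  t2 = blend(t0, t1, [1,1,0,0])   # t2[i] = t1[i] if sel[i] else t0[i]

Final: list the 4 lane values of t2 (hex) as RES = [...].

RES = [0x2b, 0x2b, 0x4d, 0x6f]

t0 = [0x0d, 0x2b, 0x4d, 0x6f]
t1 = [0x2b, 0x2b, 0x4d, 0x0d]
t2 = [0x2b, 0x2b, 0x4d, 0x6f]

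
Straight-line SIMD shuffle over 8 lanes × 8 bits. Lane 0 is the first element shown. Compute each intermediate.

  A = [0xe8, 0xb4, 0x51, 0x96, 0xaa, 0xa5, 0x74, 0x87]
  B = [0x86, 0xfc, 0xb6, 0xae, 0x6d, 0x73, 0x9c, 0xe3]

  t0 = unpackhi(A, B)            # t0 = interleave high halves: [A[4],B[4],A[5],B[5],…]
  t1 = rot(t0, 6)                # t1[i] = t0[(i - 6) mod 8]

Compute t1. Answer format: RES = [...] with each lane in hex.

RES = [0xa5, 0x73, 0x74, 0x9c, 0x87, 0xe3, 0xaa, 0x6d]

  t0: aa 6d a5 73 74 9c 87 e3
  t1: a5 73 74 9c 87 e3 aa 6d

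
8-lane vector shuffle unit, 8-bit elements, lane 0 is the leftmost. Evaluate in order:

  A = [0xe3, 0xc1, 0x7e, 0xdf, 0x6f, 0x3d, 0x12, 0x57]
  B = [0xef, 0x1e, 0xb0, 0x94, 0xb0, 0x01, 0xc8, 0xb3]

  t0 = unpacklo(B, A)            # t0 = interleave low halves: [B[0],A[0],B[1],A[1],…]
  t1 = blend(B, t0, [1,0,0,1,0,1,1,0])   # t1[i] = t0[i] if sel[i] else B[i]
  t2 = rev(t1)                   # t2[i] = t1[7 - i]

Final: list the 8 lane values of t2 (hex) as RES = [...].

t0 = [0xef, 0xe3, 0x1e, 0xc1, 0xb0, 0x7e, 0x94, 0xdf]
t1 = [0xef, 0x1e, 0xb0, 0xc1, 0xb0, 0x7e, 0x94, 0xb3]
t2 = [0xb3, 0x94, 0x7e, 0xb0, 0xc1, 0xb0, 0x1e, 0xef]

RES = [ 0xb3  0x94  0x7e  0xb0  0xc1  0xb0  0x1e  0xef ]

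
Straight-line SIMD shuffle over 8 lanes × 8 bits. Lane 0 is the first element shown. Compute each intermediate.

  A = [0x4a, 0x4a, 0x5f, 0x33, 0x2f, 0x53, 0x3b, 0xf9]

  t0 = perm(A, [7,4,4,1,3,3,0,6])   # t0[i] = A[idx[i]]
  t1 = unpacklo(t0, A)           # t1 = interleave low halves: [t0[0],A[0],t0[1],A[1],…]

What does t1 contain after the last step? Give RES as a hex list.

RES = [0xf9, 0x4a, 0x2f, 0x4a, 0x2f, 0x5f, 0x4a, 0x33]

t0 = [0xf9, 0x2f, 0x2f, 0x4a, 0x33, 0x33, 0x4a, 0x3b]
t1 = [0xf9, 0x4a, 0x2f, 0x4a, 0x2f, 0x5f, 0x4a, 0x33]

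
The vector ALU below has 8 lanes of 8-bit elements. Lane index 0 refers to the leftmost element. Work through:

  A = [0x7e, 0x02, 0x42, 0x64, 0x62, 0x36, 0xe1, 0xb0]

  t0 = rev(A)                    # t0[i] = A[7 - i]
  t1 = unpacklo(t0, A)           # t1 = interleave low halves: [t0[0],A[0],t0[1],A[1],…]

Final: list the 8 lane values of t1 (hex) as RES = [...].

t0 = [0xb0, 0xe1, 0x36, 0x62, 0x64, 0x42, 0x02, 0x7e]
t1 = [0xb0, 0x7e, 0xe1, 0x02, 0x36, 0x42, 0x62, 0x64]

RES = [0xb0, 0x7e, 0xe1, 0x02, 0x36, 0x42, 0x62, 0x64]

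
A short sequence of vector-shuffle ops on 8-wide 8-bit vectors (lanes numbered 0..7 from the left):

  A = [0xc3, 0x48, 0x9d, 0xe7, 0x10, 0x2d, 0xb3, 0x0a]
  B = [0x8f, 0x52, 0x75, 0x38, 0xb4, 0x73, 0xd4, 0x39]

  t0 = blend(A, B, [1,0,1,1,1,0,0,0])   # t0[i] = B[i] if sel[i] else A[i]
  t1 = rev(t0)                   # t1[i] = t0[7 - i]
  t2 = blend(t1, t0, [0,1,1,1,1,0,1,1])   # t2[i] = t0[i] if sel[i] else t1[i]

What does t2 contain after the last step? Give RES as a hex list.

RES = [ 0x0a  0x48  0x75  0x38  0xb4  0x75  0xb3  0x0a ]

  t0: 8f 48 75 38 b4 2d b3 0a
  t1: 0a b3 2d b4 38 75 48 8f
  t2: 0a 48 75 38 b4 75 b3 0a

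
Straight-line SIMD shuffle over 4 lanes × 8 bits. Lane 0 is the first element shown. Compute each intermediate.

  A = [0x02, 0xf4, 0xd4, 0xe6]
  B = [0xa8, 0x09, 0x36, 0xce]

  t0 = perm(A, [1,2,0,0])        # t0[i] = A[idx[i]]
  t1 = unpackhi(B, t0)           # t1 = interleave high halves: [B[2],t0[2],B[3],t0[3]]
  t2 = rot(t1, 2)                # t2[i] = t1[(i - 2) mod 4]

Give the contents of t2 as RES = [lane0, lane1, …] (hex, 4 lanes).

RES = [0xce, 0x02, 0x36, 0x02]

t0 = [0xf4, 0xd4, 0x02, 0x02]
t1 = [0x36, 0x02, 0xce, 0x02]
t2 = [0xce, 0x02, 0x36, 0x02]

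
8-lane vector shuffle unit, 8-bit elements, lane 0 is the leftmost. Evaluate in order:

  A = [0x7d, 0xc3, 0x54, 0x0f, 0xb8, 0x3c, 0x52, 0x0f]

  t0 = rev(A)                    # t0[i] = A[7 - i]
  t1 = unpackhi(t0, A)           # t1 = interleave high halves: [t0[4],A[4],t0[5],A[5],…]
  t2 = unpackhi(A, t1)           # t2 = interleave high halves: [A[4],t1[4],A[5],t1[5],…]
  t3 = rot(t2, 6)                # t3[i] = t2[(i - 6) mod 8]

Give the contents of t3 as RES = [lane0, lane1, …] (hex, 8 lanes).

RES = [0x3c, 0x52, 0x52, 0x7d, 0x0f, 0x0f, 0xb8, 0xc3]

t0 = [0x0f, 0x52, 0x3c, 0xb8, 0x0f, 0x54, 0xc3, 0x7d]
t1 = [0x0f, 0xb8, 0x54, 0x3c, 0xc3, 0x52, 0x7d, 0x0f]
t2 = [0xb8, 0xc3, 0x3c, 0x52, 0x52, 0x7d, 0x0f, 0x0f]
t3 = [0x3c, 0x52, 0x52, 0x7d, 0x0f, 0x0f, 0xb8, 0xc3]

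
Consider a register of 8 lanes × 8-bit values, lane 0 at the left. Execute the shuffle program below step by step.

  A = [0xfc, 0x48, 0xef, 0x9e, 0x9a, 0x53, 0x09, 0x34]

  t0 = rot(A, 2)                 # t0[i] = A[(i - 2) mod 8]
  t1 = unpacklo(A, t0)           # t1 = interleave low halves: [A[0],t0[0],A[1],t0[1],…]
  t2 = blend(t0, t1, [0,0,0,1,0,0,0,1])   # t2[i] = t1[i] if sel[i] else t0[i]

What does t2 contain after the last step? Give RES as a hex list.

  t0: 09 34 fc 48 ef 9e 9a 53
  t1: fc 09 48 34 ef fc 9e 48
  t2: 09 34 fc 34 ef 9e 9a 48

RES = [0x09, 0x34, 0xfc, 0x34, 0xef, 0x9e, 0x9a, 0x48]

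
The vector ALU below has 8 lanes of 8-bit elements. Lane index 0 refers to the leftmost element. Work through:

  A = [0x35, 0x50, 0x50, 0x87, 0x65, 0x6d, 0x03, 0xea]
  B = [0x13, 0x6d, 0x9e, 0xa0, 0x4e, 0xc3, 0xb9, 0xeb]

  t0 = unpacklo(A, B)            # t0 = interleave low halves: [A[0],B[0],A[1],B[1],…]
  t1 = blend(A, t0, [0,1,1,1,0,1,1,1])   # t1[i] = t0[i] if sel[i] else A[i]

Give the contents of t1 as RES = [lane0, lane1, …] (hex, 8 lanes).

→ t0 |35|13|50|6d|50|9e|87|a0|
→ t1 |35|13|50|6d|65|9e|87|a0|

RES = [0x35, 0x13, 0x50, 0x6d, 0x65, 0x9e, 0x87, 0xa0]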